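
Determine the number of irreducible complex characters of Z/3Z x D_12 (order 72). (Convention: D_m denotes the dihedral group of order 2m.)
27

Explanation: The number of irreducible complex representations of a finite group equals its number of conjugacy classes. For a direct product, #classes(G x H) = #classes(G) * #classes(H). Z/3Z has 3 classes (abelian), D_12 has 9 classes, so 3 * 9 = 27, so Z/3Z x D_12 (order 72) has exactly 27 irreducible complex representations.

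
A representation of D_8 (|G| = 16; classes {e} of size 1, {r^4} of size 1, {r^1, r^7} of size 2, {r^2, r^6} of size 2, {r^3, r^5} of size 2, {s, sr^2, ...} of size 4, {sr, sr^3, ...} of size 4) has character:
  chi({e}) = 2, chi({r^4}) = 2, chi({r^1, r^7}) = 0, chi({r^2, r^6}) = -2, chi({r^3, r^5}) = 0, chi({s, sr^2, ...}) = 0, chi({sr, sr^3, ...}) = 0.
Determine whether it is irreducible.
Irreducible: <chi, chi> = 1.

Working: <chi, chi> = (1/|G|) sum_C |C| * |chi(C)|^2 = (1/16)[1*|2|^2 + 1*|2|^2 + 2*|0|^2 + 2*|-2|^2 + 2*|0|^2 + 4*|0|^2 + 4*|0|^2]
  = (1/16)[(4) + (4) + (0) + (8) + (0) + (0) + (0)] = 16/16 = 1.
A character is irreducible iff <chi, chi> = 1, so this representation is irreducible.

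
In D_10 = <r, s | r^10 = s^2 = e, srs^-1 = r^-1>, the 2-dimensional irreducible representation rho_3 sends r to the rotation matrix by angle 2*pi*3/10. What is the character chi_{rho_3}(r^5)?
chi_{rho_3}(r^5) = 2*cos(2*pi*3*5/10) = -2

Proof sketch: rho_3(r^5) is rotation by angle 2*pi*3*5/10, whose trace is 2*cos(2*pi*3*5/10) = -2.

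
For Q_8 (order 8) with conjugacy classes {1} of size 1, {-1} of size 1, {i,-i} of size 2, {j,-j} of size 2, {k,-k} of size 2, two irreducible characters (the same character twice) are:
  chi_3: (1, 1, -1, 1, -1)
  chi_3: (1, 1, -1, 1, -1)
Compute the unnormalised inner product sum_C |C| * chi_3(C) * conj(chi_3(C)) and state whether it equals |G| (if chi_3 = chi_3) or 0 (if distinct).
Sum = 8 = |G| = 8; so <chi_3, chi_3> = 1 (norm-1 confirms irreducibility).

Details: Compute term by term over conjugacy classes (|C| * chi_3(C) * conj(chi_3(C))):
  1*(1)*conj(1) + 1*(1)*conj(1) + 2*(-1)*conj(-1) + 2*(1)*conj(1) + 2*(-1)*conj(-1)
  = (1) + (1) + (2) + (2) + (2)
  = 8.
Dividing by |G| = 8 gives 8/8 = 1, matching the row-orthogonality relation <chi_3, chi_3> = [chi_3 = chi_3].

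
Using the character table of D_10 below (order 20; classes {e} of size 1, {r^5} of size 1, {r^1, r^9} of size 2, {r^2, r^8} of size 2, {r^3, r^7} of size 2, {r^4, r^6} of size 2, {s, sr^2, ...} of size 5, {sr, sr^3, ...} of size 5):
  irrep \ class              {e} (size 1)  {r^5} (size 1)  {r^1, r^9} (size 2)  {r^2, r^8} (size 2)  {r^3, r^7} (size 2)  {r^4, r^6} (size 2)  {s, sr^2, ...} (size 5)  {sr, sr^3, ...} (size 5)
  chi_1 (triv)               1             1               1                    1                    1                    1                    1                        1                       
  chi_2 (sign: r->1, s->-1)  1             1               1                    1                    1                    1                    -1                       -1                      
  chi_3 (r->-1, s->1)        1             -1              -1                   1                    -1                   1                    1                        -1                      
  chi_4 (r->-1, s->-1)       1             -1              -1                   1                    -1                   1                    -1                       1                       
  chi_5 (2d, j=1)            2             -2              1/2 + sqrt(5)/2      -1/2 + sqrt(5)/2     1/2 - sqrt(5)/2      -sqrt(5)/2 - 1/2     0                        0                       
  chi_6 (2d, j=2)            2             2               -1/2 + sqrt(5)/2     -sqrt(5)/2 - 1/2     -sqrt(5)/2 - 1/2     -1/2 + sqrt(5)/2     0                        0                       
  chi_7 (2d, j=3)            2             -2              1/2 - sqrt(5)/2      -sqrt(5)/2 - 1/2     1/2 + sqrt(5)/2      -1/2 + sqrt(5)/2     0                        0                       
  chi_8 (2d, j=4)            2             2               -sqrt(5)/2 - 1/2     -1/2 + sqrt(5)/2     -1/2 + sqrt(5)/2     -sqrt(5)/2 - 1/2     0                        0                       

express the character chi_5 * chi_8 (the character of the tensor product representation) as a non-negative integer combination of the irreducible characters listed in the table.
chi_5 tensor chi_8 = chi_3 + chi_4 + chi_7 (all other irreducibles have multiplicity 0).

Solution. The character of a tensor product is the pointwise product (chi_5 * chi_8)(C) = chi_5(C) * chi_8(C):
  {e}: (2)*(2), {r^5}: (-2)*(2), {r^1, r^9}: (1/2 + sqrt(5)/2)*(-sqrt(5)/2 - 1/2), {r^2, r^8}: (-1/2 + sqrt(5)/2)*(-1/2 + sqrt(5)/2), {r^3, r^7}: (1/2 - sqrt(5)/2)*(-1/2 + sqrt(5)/2), {r^4, r^6}: (-sqrt(5)/2 - 1/2)*(-sqrt(5)/2 - 1/2), {s, sr^2, ...}: (0)*(0), {sr, sr^3, ...}: (0)*(0)
so (chi_5 * chi_8) takes values
  {e} -> 4, {r^5} -> -4, {r^1, r^9} -> -3/2 - sqrt(5)/2, {r^2, r^8} -> 3/2 - sqrt(5)/2, {r^3, r^7} -> -3/2 + sqrt(5)/2, {r^4, r^6} -> sqrt(5)/2 + 3/2, {s, sr^2, ...} -> 0, {sr, sr^3, ...} -> 0.
Now take the inner product of this character with each irreducible chi from the table, <chi_5*chi_8, chi> = (1/20) sum_C |C| (chi_5*chi_8)(C) conj(chi(C)):
  <chi_5*chi_8, chi_1> = (1/20)[1*(4)*conj(1) + 1*(-4)*conj(1) + 2*(-3/2 - sqrt(5)/2)*conj(1) + 2*(3/2 - sqrt(5)/2)*conj(1) + 2*(-3/2 + sqrt(5)/2)*conj(1) + 2*(sqrt(5)/2 + 3/2)*conj(1) + 5*(0)*conj(1) + 5*(0)*conj(1)]
      = (1/20)[(4) + (-4) + (-3 - sqrt(5)) + (3 - sqrt(5)) + (-3 + sqrt(5)) + (sqrt(5) + 3) + (0) + (0)] = 0/20 = 0
  <chi_5*chi_8, chi_2> = (1/20)[1*(4)*conj(1) + 1*(-4)*conj(1) + 2*(-3/2 - sqrt(5)/2)*conj(1) + 2*(3/2 - sqrt(5)/2)*conj(1) + 2*(-3/2 + sqrt(5)/2)*conj(1) + 2*(sqrt(5)/2 + 3/2)*conj(1) + 5*(0)*conj(-1) + 5*(0)*conj(-1)]
      = (1/20)[(4) + (-4) + (-3 - sqrt(5)) + (3 - sqrt(5)) + (-3 + sqrt(5)) + (sqrt(5) + 3) + (0) + (0)] = 0/20 = 0
  <chi_5*chi_8, chi_3> = (1/20)[1*(4)*conj(1) + 1*(-4)*conj(-1) + 2*(-3/2 - sqrt(5)/2)*conj(-1) + 2*(3/2 - sqrt(5)/2)*conj(1) + 2*(-3/2 + sqrt(5)/2)*conj(-1) + 2*(sqrt(5)/2 + 3/2)*conj(1) + 5*(0)*conj(1) + 5*(0)*conj(-1)]
      = (1/20)[(4) + (4) + (sqrt(5) + 3) + (3 - sqrt(5)) + (3 - sqrt(5)) + (sqrt(5) + 3) + (0) + (0)] = 20/20 = 1
  <chi_5*chi_8, chi_4> = (1/20)[1*(4)*conj(1) + 1*(-4)*conj(-1) + 2*(-3/2 - sqrt(5)/2)*conj(-1) + 2*(3/2 - sqrt(5)/2)*conj(1) + 2*(-3/2 + sqrt(5)/2)*conj(-1) + 2*(sqrt(5)/2 + 3/2)*conj(1) + 5*(0)*conj(-1) + 5*(0)*conj(1)]
      = (1/20)[(4) + (4) + (sqrt(5) + 3) + (3 - sqrt(5)) + (3 - sqrt(5)) + (sqrt(5) + 3) + (0) + (0)] = 20/20 = 1
  <chi_5*chi_8, chi_5> = (1/20)[1*(4)*conj(2) + 1*(-4)*conj(-2) + 2*(-3/2 - sqrt(5)/2)*conj(1/2 + sqrt(5)/2) + 2*(3/2 - sqrt(5)/2)*conj(-1/2 + sqrt(5)/2) + 2*(-3/2 + sqrt(5)/2)*conj(1/2 - sqrt(5)/2) + 2*(sqrt(5)/2 + 3/2)*conj(-sqrt(5)/2 - 1/2) + 5*(0)*conj(0) + 5*(0)*conj(0)]
      = (1/20)[(8) + (8) + (-2*sqrt(5) - 4) + (-4 + 2*sqrt(5)) + (-4 + 2*sqrt(5)) + (-2*sqrt(5) - 4) + (0) + (0)] = 0/20 = 0
  <chi_5*chi_8, chi_6> = (1/20)[1*(4)*conj(2) + 1*(-4)*conj(2) + 2*(-3/2 - sqrt(5)/2)*conj(-1/2 + sqrt(5)/2) + 2*(3/2 - sqrt(5)/2)*conj(-sqrt(5)/2 - 1/2) + 2*(-3/2 + sqrt(5)/2)*conj(-sqrt(5)/2 - 1/2) + 2*(sqrt(5)/2 + 3/2)*conj(-1/2 + sqrt(5)/2) + 5*(0)*conj(0) + 5*(0)*conj(0)]
      = (1/20)[(8) + (-8) + (-sqrt(5) - 1) + (1 - sqrt(5)) + (-1 + sqrt(5)) + (1 + sqrt(5)) + (0) + (0)] = 0/20 = 0
  <chi_5*chi_8, chi_7> = (1/20)[1*(4)*conj(2) + 1*(-4)*conj(-2) + 2*(-3/2 - sqrt(5)/2)*conj(1/2 - sqrt(5)/2) + 2*(3/2 - sqrt(5)/2)*conj(-sqrt(5)/2 - 1/2) + 2*(-3/2 + sqrt(5)/2)*conj(1/2 + sqrt(5)/2) + 2*(sqrt(5)/2 + 3/2)*conj(-1/2 + sqrt(5)/2) + 5*(0)*conj(0) + 5*(0)*conj(0)]
      = (1/20)[(8) + (8) + (1 + sqrt(5)) + (1 - sqrt(5)) + (1 - sqrt(5)) + (1 + sqrt(5)) + (0) + (0)] = 20/20 = 1
  <chi_5*chi_8, chi_8> = (1/20)[1*(4)*conj(2) + 1*(-4)*conj(2) + 2*(-3/2 - sqrt(5)/2)*conj(-sqrt(5)/2 - 1/2) + 2*(3/2 - sqrt(5)/2)*conj(-1/2 + sqrt(5)/2) + 2*(-3/2 + sqrt(5)/2)*conj(-1/2 + sqrt(5)/2) + 2*(sqrt(5)/2 + 3/2)*conj(-sqrt(5)/2 - 1/2) + 5*(0)*conj(0) + 5*(0)*conj(0)]
      = (1/20)[(8) + (-8) + (4 + 2*sqrt(5)) + (-4 + 2*sqrt(5)) + (4 - 2*sqrt(5)) + (-2*sqrt(5) - 4) + (0) + (0)] = 0/20 = 0
Hence the multiplicities are chi_3: 1, chi_4: 1, chi_7: 1. Dimension check: dim(chi_5)*dim(chi_8) = 2*2 = 4 and sum (mult * dim) = 1*1 + 1*1 + 1*2 = 4.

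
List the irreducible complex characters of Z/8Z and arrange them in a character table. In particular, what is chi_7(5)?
Character table of Z/8Z (irreps indexed chi_0,...,chi_7 with chi_k(m) = zeta_8^(k*m), zeta_8 = exp(2*pi*i/8)):
  irrep \ class  {0} (size 1)  {1} (size 1)    {2} (size 1)  {3} (size 1)    {4} (size 1)  {5} (size 1)    {6} (size 1)  {7} (size 1)  
  chi_0          1             1               1             1               1             1               1             1             
  chi_1          1             exp(I*pi/4)     I             exp(3*I*pi/4)   -1            exp(-3*I*pi/4)  -I            exp(-I*pi/4)  
  chi_2          1             I               -1            -I              1             I               -1            -I            
  chi_3          1             exp(3*I*pi/4)   -I            exp(I*pi/4)     -1            exp(-I*pi/4)    I             exp(-3*I*pi/4)
  chi_4          1             -1              1             -1              1             -1              1             -1            
  chi_5          1             exp(-3*I*pi/4)  I             exp(-I*pi/4)    -1            exp(I*pi/4)     -I            exp(3*I*pi/4) 
  chi_6          1             -I              -1            I               1             -I              -1            I             
  chi_7          1             exp(-I*pi/4)    -I            exp(-3*I*pi/4)  -1            exp(3*I*pi/4)   I             exp(I*pi/4)   

Spot check: chi_7(5) = zeta_8^(7*5) = zeta_8^35 = exp(3*I*pi/4).

Details: Z/8Z is abelian, so all 8 irreducible complex representations are 1-dimensional. They are given by chi_k(m) = zeta_8^(k*m) for k = 0,...,7. Row orthogonality: sum_m chi_k(m) conj(chi_l(m)) = 8 * [k = l].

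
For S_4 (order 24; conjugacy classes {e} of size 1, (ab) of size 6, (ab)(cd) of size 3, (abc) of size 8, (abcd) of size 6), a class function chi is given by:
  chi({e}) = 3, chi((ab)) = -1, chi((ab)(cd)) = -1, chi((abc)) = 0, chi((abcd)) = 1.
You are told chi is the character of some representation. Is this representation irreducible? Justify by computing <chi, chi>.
Irreducible: <chi, chi> = 1.

Argument: <chi, chi> = (1/|G|) sum_C |C| * |chi(C)|^2 = (1/24)[1*|3|^2 + 6*|-1|^2 + 3*|-1|^2 + 8*|0|^2 + 6*|1|^2]
  = (1/24)[(9) + (6) + (3) + (0) + (6)] = 24/24 = 1.
A character is irreducible iff <chi, chi> = 1, so this representation is irreducible.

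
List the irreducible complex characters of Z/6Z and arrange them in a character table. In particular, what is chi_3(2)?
Character table of Z/6Z (irreps indexed chi_0,...,chi_5 with chi_k(m) = zeta_6^(k*m), zeta_6 = exp(2*pi*i/6)):
  irrep \ class  {0} (size 1)  {1} (size 1)    {2} (size 1)    {3} (size 1)  {4} (size 1)    {5} (size 1)  
  chi_0          1             1               1               1             1               1             
  chi_1          1             exp(I*pi/3)     exp(2*I*pi/3)   -1            exp(-2*I*pi/3)  exp(-I*pi/3)  
  chi_2          1             exp(2*I*pi/3)   exp(-2*I*pi/3)  1             exp(2*I*pi/3)   exp(-2*I*pi/3)
  chi_3          1             -1              1               -1            1               -1            
  chi_4          1             exp(-2*I*pi/3)  exp(2*I*pi/3)   1             exp(-2*I*pi/3)  exp(2*I*pi/3) 
  chi_5          1             exp(-I*pi/3)    exp(-2*I*pi/3)  -1            exp(2*I*pi/3)   exp(I*pi/3)   

Spot check: chi_3(2) = zeta_6^(3*2) = zeta_6^6 = 1.

Why: Z/6Z is abelian, so all 6 irreducible complex representations are 1-dimensional. They are given by chi_k(m) = zeta_6^(k*m) for k = 0,...,5. Row orthogonality: sum_m chi_k(m) conj(chi_l(m)) = 6 * [k = l].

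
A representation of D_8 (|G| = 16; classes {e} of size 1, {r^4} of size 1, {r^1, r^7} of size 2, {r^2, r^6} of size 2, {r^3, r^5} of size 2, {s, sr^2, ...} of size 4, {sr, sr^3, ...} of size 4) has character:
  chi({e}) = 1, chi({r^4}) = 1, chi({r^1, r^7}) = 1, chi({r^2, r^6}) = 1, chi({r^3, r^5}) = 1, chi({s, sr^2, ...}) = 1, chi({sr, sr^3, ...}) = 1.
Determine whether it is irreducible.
Irreducible: <chi, chi> = 1.

Proof sketch: <chi, chi> = (1/|G|) sum_C |C| * |chi(C)|^2 = (1/16)[1*|1|^2 + 1*|1|^2 + 2*|1|^2 + 2*|1|^2 + 2*|1|^2 + 4*|1|^2 + 4*|1|^2]
  = (1/16)[(1) + (1) + (2) + (2) + (2) + (4) + (4)] = 16/16 = 1.
A character is irreducible iff <chi, chi> = 1, so this representation is irreducible.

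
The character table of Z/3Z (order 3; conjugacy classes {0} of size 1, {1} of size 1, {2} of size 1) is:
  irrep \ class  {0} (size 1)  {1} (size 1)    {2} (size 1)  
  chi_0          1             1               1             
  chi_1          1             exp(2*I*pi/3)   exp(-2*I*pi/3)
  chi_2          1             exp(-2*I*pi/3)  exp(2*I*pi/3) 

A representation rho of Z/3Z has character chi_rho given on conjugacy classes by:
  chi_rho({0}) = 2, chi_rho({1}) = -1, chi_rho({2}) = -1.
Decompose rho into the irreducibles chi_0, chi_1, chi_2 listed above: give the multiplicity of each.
Multiplicities: chi_0: 0, chi_1: 1, chi_2: 1.

Why: Use <chi_rho, chi> = (1/|G|) sum_C |C| * chi_rho(C) * conj(chi(C)) with |G| = 3 for each irreducible chi in the table:
  <chi_rho, chi_0> = (1/3)[1*(2)*conj(1) + 1*(-1)*conj(1) + 1*(-1)*conj(1)]
      = (1/3)[(2) + (-1) + (-1)] = 0/3 = 0
  <chi_rho, chi_1> = (1/3)[1*(2)*conj(1) + 1*(-1)*conj(exp(2*I*pi/3)) + 1*(-1)*conj(exp(-2*I*pi/3))]
      = (1/3)[(2) + (1 + exp(2*I*pi/3)) + (1 + exp(-2*I*pi/3))] = 3/3 = 1
  <chi_rho, chi_2> = (1/3)[1*(2)*conj(1) + 1*(-1)*conj(exp(-2*I*pi/3)) + 1*(-1)*conj(exp(2*I*pi/3))]
      = (1/3)[(2) + (1 + exp(-2*I*pi/3)) + (1 + exp(2*I*pi/3))] = 3/3 = 1
(Exp terms are combined using exp(i*s)*conj(exp(i*t)) = exp(i*(s-t)), and sums of them are collapsed using the identity that for every m > 1 the m distinct m-th roots of unity sum to 0, e.g. 1 + exp(2*I*pi/3) + exp(-2*I*pi/3) = 0.)
Dimension check: dim(rho) = sum (mult * dim) = 0*1 + 1*1 + 1*1 = 2 = chi_rho(e) = 2.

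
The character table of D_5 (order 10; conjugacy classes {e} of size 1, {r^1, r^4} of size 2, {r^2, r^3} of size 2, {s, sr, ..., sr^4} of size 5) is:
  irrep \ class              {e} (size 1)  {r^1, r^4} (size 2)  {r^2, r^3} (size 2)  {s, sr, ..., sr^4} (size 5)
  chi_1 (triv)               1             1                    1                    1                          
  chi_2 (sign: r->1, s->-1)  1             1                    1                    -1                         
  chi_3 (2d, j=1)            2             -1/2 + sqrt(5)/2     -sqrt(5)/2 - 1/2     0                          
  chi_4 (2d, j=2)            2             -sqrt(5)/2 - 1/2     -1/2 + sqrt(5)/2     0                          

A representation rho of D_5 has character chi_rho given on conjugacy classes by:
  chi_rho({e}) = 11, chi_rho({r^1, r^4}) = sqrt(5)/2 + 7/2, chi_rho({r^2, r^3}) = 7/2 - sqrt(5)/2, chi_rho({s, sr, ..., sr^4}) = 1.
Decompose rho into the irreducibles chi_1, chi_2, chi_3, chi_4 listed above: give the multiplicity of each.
Multiplicities: chi_1: 3, chi_2: 2, chi_3: 2, chi_4: 1.

Working: Use <chi_rho, chi> = (1/|G|) sum_C |C| * chi_rho(C) * conj(chi(C)) with |G| = 10 for each irreducible chi in the table:
  <chi_rho, chi_1> = (1/10)[1*(11)*conj(1) + 2*(sqrt(5)/2 + 7/2)*conj(1) + 2*(7/2 - sqrt(5)/2)*conj(1) + 5*(1)*conj(1)]
      = (1/10)[(11) + (sqrt(5) + 7) + (7 - sqrt(5)) + (5)] = 30/10 = 3
  <chi_rho, chi_2> = (1/10)[1*(11)*conj(1) + 2*(sqrt(5)/2 + 7/2)*conj(1) + 2*(7/2 - sqrt(5)/2)*conj(1) + 5*(1)*conj(-1)]
      = (1/10)[(11) + (sqrt(5) + 7) + (7 - sqrt(5)) + (-5)] = 20/10 = 2
  <chi_rho, chi_3> = (1/10)[1*(11)*conj(2) + 2*(sqrt(5)/2 + 7/2)*conj(-1/2 + sqrt(5)/2) + 2*(7/2 - sqrt(5)/2)*conj(-sqrt(5)/2 - 1/2) + 5*(1)*conj(0)]
      = (1/10)[(22) + (-1 + 3*sqrt(5)) + (-3*sqrt(5) - 1) + (0)] = 20/10 = 2
  <chi_rho, chi_4> = (1/10)[1*(11)*conj(2) + 2*(sqrt(5)/2 + 7/2)*conj(-sqrt(5)/2 - 1/2) + 2*(7/2 - sqrt(5)/2)*conj(-1/2 + sqrt(5)/2) + 5*(1)*conj(0)]
      = (1/10)[(22) + (-4*sqrt(5) - 6) + (-6 + 4*sqrt(5)) + (0)] = 10/10 = 1
Dimension check: dim(rho) = sum (mult * dim) = 3*1 + 2*1 + 2*2 + 1*2 = 11 = chi_rho(e) = 11.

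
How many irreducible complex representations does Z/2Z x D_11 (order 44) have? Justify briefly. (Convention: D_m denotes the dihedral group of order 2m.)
14

Argument: The number of irreducible complex representations of a finite group equals its number of conjugacy classes. For a direct product, #classes(G x H) = #classes(G) * #classes(H). Z/2Z has 2 classes (abelian), D_11 has 7 classes, so 2 * 7 = 14, so Z/2Z x D_11 (order 44) has exactly 14 irreducible complex representations.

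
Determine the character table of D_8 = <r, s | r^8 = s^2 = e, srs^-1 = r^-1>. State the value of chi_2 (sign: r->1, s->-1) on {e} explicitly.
Conjugacy classes: {e} of size 1, {r^4} of size 1, {r^1, r^7} of size 2, {r^2, r^6} of size 2, {r^3, r^5} of size 2, {s, sr^2, ...} of size 4, {sr, sr^3, ...} of size 4.
Character table:
  irrep \ class              {e} (size 1)  {r^4} (size 1)  {r^1, r^7} (size 2)  {r^2, r^6} (size 2)  {r^3, r^5} (size 2)  {s, sr^2, ...} (size 4)  {sr, sr^3, ...} (size 4)
  chi_1 (triv)               1             1               1                    1                    1                    1                        1                       
  chi_2 (sign: r->1, s->-1)  1             1               1                    1                    1                    -1                       -1                      
  chi_3 (r->-1, s->1)        1             1               -1                   1                    -1                   1                        -1                      
  chi_4 (r->-1, s->-1)       1             1               -1                   1                    -1                   -1                       1                       
  chi_5 (2d, j=1)            2             -2              sqrt(2)              0                    -sqrt(2)             0                        0                       
  chi_6 (2d, j=2)            2             2               0                    -2                   0                    0                        0                       
  chi_7 (2d, j=3)            2             -2              -sqrt(2)             0                    sqrt(2)              0                        0                       

Spot check: chi_2 (sign: r->1, s->-1) on {e} = 1.

Details: D_8 has order 2*8 = 16 with 7 conjugacy classes, hence 7 irreducibles. Sum of squared dims 1 + 1 + 1 + 1 + 4 + 4 + 4 = 16 = |G|. Linear characters come from the abelianisation; the 2-dimensional irreps have character r^k -> 2*cos(2*pi*j*k/8), reflections -> 0.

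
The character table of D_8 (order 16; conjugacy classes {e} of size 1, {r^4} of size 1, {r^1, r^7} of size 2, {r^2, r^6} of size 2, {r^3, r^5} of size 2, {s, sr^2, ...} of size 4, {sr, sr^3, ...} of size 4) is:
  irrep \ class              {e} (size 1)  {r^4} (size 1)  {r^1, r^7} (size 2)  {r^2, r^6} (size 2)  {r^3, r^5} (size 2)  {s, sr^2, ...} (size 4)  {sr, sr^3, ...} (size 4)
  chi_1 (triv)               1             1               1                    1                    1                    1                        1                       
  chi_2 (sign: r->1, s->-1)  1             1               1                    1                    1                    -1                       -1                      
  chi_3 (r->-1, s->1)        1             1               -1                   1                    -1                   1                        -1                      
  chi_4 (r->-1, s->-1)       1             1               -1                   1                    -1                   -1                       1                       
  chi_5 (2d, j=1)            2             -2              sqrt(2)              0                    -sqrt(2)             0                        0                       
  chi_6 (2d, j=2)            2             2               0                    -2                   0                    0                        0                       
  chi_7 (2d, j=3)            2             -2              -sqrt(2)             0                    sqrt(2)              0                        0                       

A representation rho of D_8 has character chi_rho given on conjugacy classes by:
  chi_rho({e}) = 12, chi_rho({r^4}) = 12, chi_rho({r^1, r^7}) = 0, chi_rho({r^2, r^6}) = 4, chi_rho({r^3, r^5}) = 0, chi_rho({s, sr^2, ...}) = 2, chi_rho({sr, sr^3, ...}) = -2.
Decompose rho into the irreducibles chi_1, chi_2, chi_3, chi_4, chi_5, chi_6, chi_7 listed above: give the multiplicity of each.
Multiplicities: chi_1: 2, chi_2: 2, chi_3: 3, chi_4: 1, chi_5: 0, chi_6: 2, chi_7: 0.

Justification: Use <chi_rho, chi> = (1/|G|) sum_C |C| * chi_rho(C) * conj(chi(C)) with |G| = 16 for each irreducible chi in the table:
  <chi_rho, chi_1> = (1/16)[1*(12)*conj(1) + 1*(12)*conj(1) + 2*(0)*conj(1) + 2*(4)*conj(1) + 2*(0)*conj(1) + 4*(2)*conj(1) + 4*(-2)*conj(1)]
      = (1/16)[(12) + (12) + (0) + (8) + (0) + (8) + (-8)] = 32/16 = 2
  <chi_rho, chi_2> = (1/16)[1*(12)*conj(1) + 1*(12)*conj(1) + 2*(0)*conj(1) + 2*(4)*conj(1) + 2*(0)*conj(1) + 4*(2)*conj(-1) + 4*(-2)*conj(-1)]
      = (1/16)[(12) + (12) + (0) + (8) + (0) + (-8) + (8)] = 32/16 = 2
  <chi_rho, chi_3> = (1/16)[1*(12)*conj(1) + 1*(12)*conj(1) + 2*(0)*conj(-1) + 2*(4)*conj(1) + 2*(0)*conj(-1) + 4*(2)*conj(1) + 4*(-2)*conj(-1)]
      = (1/16)[(12) + (12) + (0) + (8) + (0) + (8) + (8)] = 48/16 = 3
  <chi_rho, chi_4> = (1/16)[1*(12)*conj(1) + 1*(12)*conj(1) + 2*(0)*conj(-1) + 2*(4)*conj(1) + 2*(0)*conj(-1) + 4*(2)*conj(-1) + 4*(-2)*conj(1)]
      = (1/16)[(12) + (12) + (0) + (8) + (0) + (-8) + (-8)] = 16/16 = 1
  <chi_rho, chi_5> = (1/16)[1*(12)*conj(2) + 1*(12)*conj(-2) + 2*(0)*conj(sqrt(2)) + 2*(4)*conj(0) + 2*(0)*conj(-sqrt(2)) + 4*(2)*conj(0) + 4*(-2)*conj(0)]
      = (1/16)[(24) + (-24) + (0) + (0) + (0) + (0) + (0)] = 0/16 = 0
  <chi_rho, chi_6> = (1/16)[1*(12)*conj(2) + 1*(12)*conj(2) + 2*(0)*conj(0) + 2*(4)*conj(-2) + 2*(0)*conj(0) + 4*(2)*conj(0) + 4*(-2)*conj(0)]
      = (1/16)[(24) + (24) + (0) + (-16) + (0) + (0) + (0)] = 32/16 = 2
  <chi_rho, chi_7> = (1/16)[1*(12)*conj(2) + 1*(12)*conj(-2) + 2*(0)*conj(-sqrt(2)) + 2*(4)*conj(0) + 2*(0)*conj(sqrt(2)) + 4*(2)*conj(0) + 4*(-2)*conj(0)]
      = (1/16)[(24) + (-24) + (0) + (0) + (0) + (0) + (0)] = 0/16 = 0
Dimension check: dim(rho) = sum (mult * dim) = 2*1 + 2*1 + 3*1 + 1*1 + 0*2 + 2*2 + 0*2 = 12 = chi_rho(e) = 12.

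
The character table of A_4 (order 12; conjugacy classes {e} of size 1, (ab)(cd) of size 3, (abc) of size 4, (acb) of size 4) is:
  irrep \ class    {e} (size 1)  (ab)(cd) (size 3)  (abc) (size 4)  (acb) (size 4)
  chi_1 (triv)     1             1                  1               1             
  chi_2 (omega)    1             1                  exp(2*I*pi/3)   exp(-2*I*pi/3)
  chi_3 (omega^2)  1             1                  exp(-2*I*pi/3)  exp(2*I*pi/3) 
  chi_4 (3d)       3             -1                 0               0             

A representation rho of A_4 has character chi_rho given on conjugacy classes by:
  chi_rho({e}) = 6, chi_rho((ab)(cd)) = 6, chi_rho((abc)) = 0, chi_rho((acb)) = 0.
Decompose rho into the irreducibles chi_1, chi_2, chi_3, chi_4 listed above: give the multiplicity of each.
Multiplicities: chi_1: 2, chi_2: 2, chi_3: 2, chi_4: 0.

Working: Use <chi_rho, chi> = (1/|G|) sum_C |C| * chi_rho(C) * conj(chi(C)) with |G| = 12 for each irreducible chi in the table:
  <chi_rho, chi_1> = (1/12)[1*(6)*conj(1) + 3*(6)*conj(1) + 4*(0)*conj(1) + 4*(0)*conj(1)]
      = (1/12)[(6) + (18) + (0) + (0)] = 24/12 = 2
  <chi_rho, chi_2> = (1/12)[1*(6)*conj(1) + 3*(6)*conj(1) + 4*(0)*conj(exp(2*I*pi/3)) + 4*(0)*conj(exp(-2*I*pi/3))]
      = (1/12)[(6) + (18) + (0) + (0)] = 24/12 = 2
  <chi_rho, chi_3> = (1/12)[1*(6)*conj(1) + 3*(6)*conj(1) + 4*(0)*conj(exp(-2*I*pi/3)) + 4*(0)*conj(exp(2*I*pi/3))]
      = (1/12)[(6) + (18) + (0) + (0)] = 24/12 = 2
  <chi_rho, chi_4> = (1/12)[1*(6)*conj(3) + 3*(6)*conj(-1) + 4*(0)*conj(0) + 4*(0)*conj(0)]
      = (1/12)[(18) + (-18) + (0) + (0)] = 0/12 = 0
(Exp terms are combined using exp(i*s)*conj(exp(i*t)) = exp(i*(s-t)), and sums of them are collapsed using the identity that for every m > 1 the m distinct m-th roots of unity sum to 0, e.g. 1 + exp(2*I*pi/3) + exp(-2*I*pi/3) = 0.)
Dimension check: dim(rho) = sum (mult * dim) = 2*1 + 2*1 + 2*1 + 0*3 = 6 = chi_rho(e) = 6.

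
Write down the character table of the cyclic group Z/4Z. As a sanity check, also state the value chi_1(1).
Character table of Z/4Z (irreps indexed chi_0,...,chi_3 with chi_k(m) = zeta_4^(k*m), zeta_4 = exp(2*pi*i/4)):
  irrep \ class  {0} (size 1)  {1} (size 1)  {2} (size 1)  {3} (size 1)
  chi_0          1             1             1             1           
  chi_1          1             I             -1            -I          
  chi_2          1             -1            1             -1          
  chi_3          1             -I            -1            I           

Spot check: chi_1(1) = zeta_4^(1*1) = zeta_4^1 = I.

Working: Z/4Z is abelian, so all 4 irreducible complex representations are 1-dimensional. They are given by chi_k(m) = zeta_4^(k*m) for k = 0,...,3. Row orthogonality: sum_m chi_k(m) conj(chi_l(m)) = 4 * [k = l].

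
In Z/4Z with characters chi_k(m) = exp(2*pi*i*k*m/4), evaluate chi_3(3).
chi_3(3) = zeta_4^9 = I

Proof sketch: chi_3(3) = zeta_4^(3*3) = zeta_4^9. Since zeta_4^4 = 1, this equals zeta_4^1 = exp(2*pi*i*1/4) = I.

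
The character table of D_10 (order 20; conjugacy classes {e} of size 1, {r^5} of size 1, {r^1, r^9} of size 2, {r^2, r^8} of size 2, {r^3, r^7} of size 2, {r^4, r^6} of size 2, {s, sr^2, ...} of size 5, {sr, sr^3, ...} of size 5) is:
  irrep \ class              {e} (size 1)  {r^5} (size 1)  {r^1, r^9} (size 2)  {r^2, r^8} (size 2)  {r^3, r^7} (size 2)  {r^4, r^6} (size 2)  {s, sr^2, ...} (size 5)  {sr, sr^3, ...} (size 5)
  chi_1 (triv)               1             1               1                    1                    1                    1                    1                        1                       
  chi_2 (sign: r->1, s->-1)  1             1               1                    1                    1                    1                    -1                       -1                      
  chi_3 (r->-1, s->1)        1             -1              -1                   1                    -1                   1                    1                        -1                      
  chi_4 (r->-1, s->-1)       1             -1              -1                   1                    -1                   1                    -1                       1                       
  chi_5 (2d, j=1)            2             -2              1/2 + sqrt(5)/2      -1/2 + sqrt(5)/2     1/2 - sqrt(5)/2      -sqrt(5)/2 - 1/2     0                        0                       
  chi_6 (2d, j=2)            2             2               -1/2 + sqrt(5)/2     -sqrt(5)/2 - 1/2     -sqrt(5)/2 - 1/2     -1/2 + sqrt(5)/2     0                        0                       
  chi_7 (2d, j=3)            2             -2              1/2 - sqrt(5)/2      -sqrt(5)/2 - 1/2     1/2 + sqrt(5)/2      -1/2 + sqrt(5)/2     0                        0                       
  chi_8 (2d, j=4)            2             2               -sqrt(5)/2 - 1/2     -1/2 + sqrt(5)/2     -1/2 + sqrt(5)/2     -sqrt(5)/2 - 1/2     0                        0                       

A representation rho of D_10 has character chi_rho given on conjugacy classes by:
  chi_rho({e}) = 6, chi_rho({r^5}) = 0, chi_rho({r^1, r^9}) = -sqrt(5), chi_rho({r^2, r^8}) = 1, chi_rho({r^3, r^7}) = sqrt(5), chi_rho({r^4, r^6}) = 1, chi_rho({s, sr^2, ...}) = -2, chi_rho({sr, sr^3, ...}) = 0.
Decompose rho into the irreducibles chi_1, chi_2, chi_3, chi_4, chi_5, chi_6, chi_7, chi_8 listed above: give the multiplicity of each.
Multiplicities: chi_1: 0, chi_2: 1, chi_3: 0, chi_4: 1, chi_5: 0, chi_6: 0, chi_7: 1, chi_8: 1.

Explanation: Use <chi_rho, chi> = (1/|G|) sum_C |C| * chi_rho(C) * conj(chi(C)) with |G| = 20 for each irreducible chi in the table:
  <chi_rho, chi_1> = (1/20)[1*(6)*conj(1) + 1*(0)*conj(1) + 2*(-sqrt(5))*conj(1) + 2*(1)*conj(1) + 2*(sqrt(5))*conj(1) + 2*(1)*conj(1) + 5*(-2)*conj(1) + 5*(0)*conj(1)]
      = (1/20)[(6) + (0) + (-2*sqrt(5)) + (2) + (2*sqrt(5)) + (2) + (-10) + (0)] = 0/20 = 0
  <chi_rho, chi_2> = (1/20)[1*(6)*conj(1) + 1*(0)*conj(1) + 2*(-sqrt(5))*conj(1) + 2*(1)*conj(1) + 2*(sqrt(5))*conj(1) + 2*(1)*conj(1) + 5*(-2)*conj(-1) + 5*(0)*conj(-1)]
      = (1/20)[(6) + (0) + (-2*sqrt(5)) + (2) + (2*sqrt(5)) + (2) + (10) + (0)] = 20/20 = 1
  <chi_rho, chi_3> = (1/20)[1*(6)*conj(1) + 1*(0)*conj(-1) + 2*(-sqrt(5))*conj(-1) + 2*(1)*conj(1) + 2*(sqrt(5))*conj(-1) + 2*(1)*conj(1) + 5*(-2)*conj(1) + 5*(0)*conj(-1)]
      = (1/20)[(6) + (0) + (2*sqrt(5)) + (2) + (-2*sqrt(5)) + (2) + (-10) + (0)] = 0/20 = 0
  <chi_rho, chi_4> = (1/20)[1*(6)*conj(1) + 1*(0)*conj(-1) + 2*(-sqrt(5))*conj(-1) + 2*(1)*conj(1) + 2*(sqrt(5))*conj(-1) + 2*(1)*conj(1) + 5*(-2)*conj(-1) + 5*(0)*conj(1)]
      = (1/20)[(6) + (0) + (2*sqrt(5)) + (2) + (-2*sqrt(5)) + (2) + (10) + (0)] = 20/20 = 1
  <chi_rho, chi_5> = (1/20)[1*(6)*conj(2) + 1*(0)*conj(-2) + 2*(-sqrt(5))*conj(1/2 + sqrt(5)/2) + 2*(1)*conj(-1/2 + sqrt(5)/2) + 2*(sqrt(5))*conj(1/2 - sqrt(5)/2) + 2*(1)*conj(-sqrt(5)/2 - 1/2) + 5*(-2)*conj(0) + 5*(0)*conj(0)]
      = (1/20)[(12) + (0) + (-5 - sqrt(5)) + (-1 + sqrt(5)) + (-5 + sqrt(5)) + (-sqrt(5) - 1) + (0) + (0)] = 0/20 = 0
  <chi_rho, chi_6> = (1/20)[1*(6)*conj(2) + 1*(0)*conj(2) + 2*(-sqrt(5))*conj(-1/2 + sqrt(5)/2) + 2*(1)*conj(-sqrt(5)/2 - 1/2) + 2*(sqrt(5))*conj(-sqrt(5)/2 - 1/2) + 2*(1)*conj(-1/2 + sqrt(5)/2) + 5*(-2)*conj(0) + 5*(0)*conj(0)]
      = (1/20)[(12) + (0) + (-5 + sqrt(5)) + (-sqrt(5) - 1) + (-5 - sqrt(5)) + (-1 + sqrt(5)) + (0) + (0)] = 0/20 = 0
  <chi_rho, chi_7> = (1/20)[1*(6)*conj(2) + 1*(0)*conj(-2) + 2*(-sqrt(5))*conj(1/2 - sqrt(5)/2) + 2*(1)*conj(-sqrt(5)/2 - 1/2) + 2*(sqrt(5))*conj(1/2 + sqrt(5)/2) + 2*(1)*conj(-1/2 + sqrt(5)/2) + 5*(-2)*conj(0) + 5*(0)*conj(0)]
      = (1/20)[(12) + (0) + (5 - sqrt(5)) + (-sqrt(5) - 1) + (sqrt(5) + 5) + (-1 + sqrt(5)) + (0) + (0)] = 20/20 = 1
  <chi_rho, chi_8> = (1/20)[1*(6)*conj(2) + 1*(0)*conj(2) + 2*(-sqrt(5))*conj(-sqrt(5)/2 - 1/2) + 2*(1)*conj(-1/2 + sqrt(5)/2) + 2*(sqrt(5))*conj(-1/2 + sqrt(5)/2) + 2*(1)*conj(-sqrt(5)/2 - 1/2) + 5*(-2)*conj(0) + 5*(0)*conj(0)]
      = (1/20)[(12) + (0) + (sqrt(5) + 5) + (-1 + sqrt(5)) + (5 - sqrt(5)) + (-sqrt(5) - 1) + (0) + (0)] = 20/20 = 1
Dimension check: dim(rho) = sum (mult * dim) = 0*1 + 1*1 + 0*1 + 1*1 + 0*2 + 0*2 + 1*2 + 1*2 = 6 = chi_rho(e) = 6.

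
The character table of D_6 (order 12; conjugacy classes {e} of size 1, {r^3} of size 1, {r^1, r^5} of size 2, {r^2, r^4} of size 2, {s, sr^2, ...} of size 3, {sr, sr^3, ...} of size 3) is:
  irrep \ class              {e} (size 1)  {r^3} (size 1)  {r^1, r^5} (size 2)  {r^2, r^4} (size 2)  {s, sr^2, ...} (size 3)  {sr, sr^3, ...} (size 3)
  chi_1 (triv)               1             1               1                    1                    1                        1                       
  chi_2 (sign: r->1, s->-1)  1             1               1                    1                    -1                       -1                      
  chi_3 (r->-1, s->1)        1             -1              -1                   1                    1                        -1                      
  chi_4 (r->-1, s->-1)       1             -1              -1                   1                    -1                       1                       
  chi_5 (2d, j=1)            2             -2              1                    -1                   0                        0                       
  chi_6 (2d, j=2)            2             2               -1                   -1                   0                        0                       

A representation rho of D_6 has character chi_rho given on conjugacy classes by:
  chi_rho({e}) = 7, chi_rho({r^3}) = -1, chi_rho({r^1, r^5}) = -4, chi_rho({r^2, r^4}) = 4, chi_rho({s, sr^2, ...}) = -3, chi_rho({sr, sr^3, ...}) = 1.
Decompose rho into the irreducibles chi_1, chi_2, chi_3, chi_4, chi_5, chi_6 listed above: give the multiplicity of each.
Multiplicities: chi_1: 0, chi_2: 1, chi_3: 1, chi_4: 3, chi_5: 0, chi_6: 1.

Why: Use <chi_rho, chi> = (1/|G|) sum_C |C| * chi_rho(C) * conj(chi(C)) with |G| = 12 for each irreducible chi in the table:
  <chi_rho, chi_1> = (1/12)[1*(7)*conj(1) + 1*(-1)*conj(1) + 2*(-4)*conj(1) + 2*(4)*conj(1) + 3*(-3)*conj(1) + 3*(1)*conj(1)]
      = (1/12)[(7) + (-1) + (-8) + (8) + (-9) + (3)] = 0/12 = 0
  <chi_rho, chi_2> = (1/12)[1*(7)*conj(1) + 1*(-1)*conj(1) + 2*(-4)*conj(1) + 2*(4)*conj(1) + 3*(-3)*conj(-1) + 3*(1)*conj(-1)]
      = (1/12)[(7) + (-1) + (-8) + (8) + (9) + (-3)] = 12/12 = 1
  <chi_rho, chi_3> = (1/12)[1*(7)*conj(1) + 1*(-1)*conj(-1) + 2*(-4)*conj(-1) + 2*(4)*conj(1) + 3*(-3)*conj(1) + 3*(1)*conj(-1)]
      = (1/12)[(7) + (1) + (8) + (8) + (-9) + (-3)] = 12/12 = 1
  <chi_rho, chi_4> = (1/12)[1*(7)*conj(1) + 1*(-1)*conj(-1) + 2*(-4)*conj(-1) + 2*(4)*conj(1) + 3*(-3)*conj(-1) + 3*(1)*conj(1)]
      = (1/12)[(7) + (1) + (8) + (8) + (9) + (3)] = 36/12 = 3
  <chi_rho, chi_5> = (1/12)[1*(7)*conj(2) + 1*(-1)*conj(-2) + 2*(-4)*conj(1) + 2*(4)*conj(-1) + 3*(-3)*conj(0) + 3*(1)*conj(0)]
      = (1/12)[(14) + (2) + (-8) + (-8) + (0) + (0)] = 0/12 = 0
  <chi_rho, chi_6> = (1/12)[1*(7)*conj(2) + 1*(-1)*conj(2) + 2*(-4)*conj(-1) + 2*(4)*conj(-1) + 3*(-3)*conj(0) + 3*(1)*conj(0)]
      = (1/12)[(14) + (-2) + (8) + (-8) + (0) + (0)] = 12/12 = 1
Dimension check: dim(rho) = sum (mult * dim) = 0*1 + 1*1 + 1*1 + 3*1 + 0*2 + 1*2 = 7 = chi_rho(e) = 7.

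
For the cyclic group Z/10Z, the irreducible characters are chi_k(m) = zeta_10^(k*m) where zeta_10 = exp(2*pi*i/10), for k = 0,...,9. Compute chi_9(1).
chi_9(1) = zeta_10^9 = exp(-I*pi/5)

Why: chi_9(1) = zeta_10^(9*1) = zeta_10^9. Since zeta_10^10 = 1, this equals zeta_10^9 = exp(2*pi*i*9/10) = exp(-I*pi/5).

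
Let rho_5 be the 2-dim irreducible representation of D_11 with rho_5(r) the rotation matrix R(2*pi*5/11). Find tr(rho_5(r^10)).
chi_{rho_5}(r^10) = 2*cos(2*pi*5*10/11) = -2*cos(pi/11)

Working: rho_5(r^10) is rotation by angle 2*pi*5*10/11, whose trace is 2*cos(2*pi*5*10/11) = -2*cos(pi/11).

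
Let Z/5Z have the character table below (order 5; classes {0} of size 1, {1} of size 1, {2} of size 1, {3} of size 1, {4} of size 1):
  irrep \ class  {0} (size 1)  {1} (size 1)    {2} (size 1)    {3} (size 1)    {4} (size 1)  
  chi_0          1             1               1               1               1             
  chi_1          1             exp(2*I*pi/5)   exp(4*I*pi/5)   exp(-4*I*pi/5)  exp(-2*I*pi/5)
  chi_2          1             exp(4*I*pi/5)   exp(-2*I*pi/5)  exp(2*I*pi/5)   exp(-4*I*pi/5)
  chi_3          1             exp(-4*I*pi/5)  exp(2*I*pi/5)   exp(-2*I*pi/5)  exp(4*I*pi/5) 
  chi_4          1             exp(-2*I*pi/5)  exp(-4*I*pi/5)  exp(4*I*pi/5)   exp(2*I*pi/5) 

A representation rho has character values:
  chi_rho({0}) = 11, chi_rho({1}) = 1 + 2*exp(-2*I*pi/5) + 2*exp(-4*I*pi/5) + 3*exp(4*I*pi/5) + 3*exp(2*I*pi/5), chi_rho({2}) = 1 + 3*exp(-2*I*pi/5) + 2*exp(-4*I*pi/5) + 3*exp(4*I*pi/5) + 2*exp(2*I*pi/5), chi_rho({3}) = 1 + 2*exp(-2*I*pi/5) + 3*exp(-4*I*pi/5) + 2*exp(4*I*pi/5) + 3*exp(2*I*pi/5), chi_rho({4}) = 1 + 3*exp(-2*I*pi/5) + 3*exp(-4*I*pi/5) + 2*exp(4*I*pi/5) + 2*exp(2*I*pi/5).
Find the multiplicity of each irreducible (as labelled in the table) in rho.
Multiplicities: chi_0: 1, chi_1: 3, chi_2: 3, chi_3: 2, chi_4: 2.

Argument: Use <chi_rho, chi> = (1/|G|) sum_C |C| * chi_rho(C) * conj(chi(C)) with |G| = 5 for each irreducible chi in the table:
  <chi_rho, chi_0> = (1/5)[1*(11)*conj(1) + 1*(1 + 2*exp(-2*I*pi/5) + 2*exp(-4*I*pi/5) + 3*exp(4*I*pi/5) + 3*exp(2*I*pi/5))*conj(1) + 1*(1 + 3*exp(-2*I*pi/5) + 2*exp(-4*I*pi/5) + 3*exp(4*I*pi/5) + 2*exp(2*I*pi/5))*conj(1) + 1*(1 + 2*exp(-2*I*pi/5) + 3*exp(-4*I*pi/5) + 2*exp(4*I*pi/5) + 3*exp(2*I*pi/5))*conj(1) + 1*(1 + 3*exp(-2*I*pi/5) + 3*exp(-4*I*pi/5) + 2*exp(4*I*pi/5) + 2*exp(2*I*pi/5))*conj(1)]
      = (1/5)[(11) + (1 + 2*exp(-2*I*pi/5) + 2*exp(-4*I*pi/5) + 3*exp(4*I*pi/5) + 3*exp(2*I*pi/5)) + (1 + 3*exp(-2*I*pi/5) + 2*exp(-4*I*pi/5) + 3*exp(4*I*pi/5) + 2*exp(2*I*pi/5)) + (1 + 2*exp(-2*I*pi/5) + 3*exp(-4*I*pi/5) + 2*exp(4*I*pi/5) + 3*exp(2*I*pi/5)) + (1 + 3*exp(-2*I*pi/5) + 3*exp(-4*I*pi/5) + 2*exp(4*I*pi/5) + 2*exp(2*I*pi/5))] = 5/5 = 1
  <chi_rho, chi_1> = (1/5)[1*(11)*conj(1) + 1*(1 + 2*exp(-2*I*pi/5) + 2*exp(-4*I*pi/5) + 3*exp(4*I*pi/5) + 3*exp(2*I*pi/5))*conj(exp(2*I*pi/5)) + 1*(1 + 3*exp(-2*I*pi/5) + 2*exp(-4*I*pi/5) + 3*exp(4*I*pi/5) + 2*exp(2*I*pi/5))*conj(exp(4*I*pi/5)) + 1*(1 + 2*exp(-2*I*pi/5) + 3*exp(-4*I*pi/5) + 2*exp(4*I*pi/5) + 3*exp(2*I*pi/5))*conj(exp(-4*I*pi/5)) + 1*(1 + 3*exp(-2*I*pi/5) + 3*exp(-4*I*pi/5) + 2*exp(4*I*pi/5) + 2*exp(2*I*pi/5))*conj(exp(-2*I*pi/5))]
      = (1/5)[(11) + (3 + 2*exp(-4*I*pi/5) + exp(-2*I*pi/5) + 2*exp(4*I*pi/5) + 3*exp(2*I*pi/5)) + (3 + 2*exp(-2*I*pi/5) + exp(-4*I*pi/5) + 3*exp(4*I*pi/5) + 2*exp(2*I*pi/5)) + (3 + 2*exp(-2*I*pi/5) + 3*exp(-4*I*pi/5) + exp(4*I*pi/5) + 2*exp(2*I*pi/5)) + (3 + 3*exp(-2*I*pi/5) + 2*exp(-4*I*pi/5) + exp(2*I*pi/5) + 2*exp(4*I*pi/5))] = 15/5 = 3
  <chi_rho, chi_2> = (1/5)[1*(11)*conj(1) + 1*(1 + 2*exp(-2*I*pi/5) + 2*exp(-4*I*pi/5) + 3*exp(4*I*pi/5) + 3*exp(2*I*pi/5))*conj(exp(4*I*pi/5)) + 1*(1 + 3*exp(-2*I*pi/5) + 2*exp(-4*I*pi/5) + 3*exp(4*I*pi/5) + 2*exp(2*I*pi/5))*conj(exp(-2*I*pi/5)) + 1*(1 + 2*exp(-2*I*pi/5) + 3*exp(-4*I*pi/5) + 2*exp(4*I*pi/5) + 3*exp(2*I*pi/5))*conj(exp(2*I*pi/5)) + 1*(1 + 3*exp(-2*I*pi/5) + 3*exp(-4*I*pi/5) + 2*exp(4*I*pi/5) + 2*exp(2*I*pi/5))*conj(exp(-4*I*pi/5))]
      = (1/5)[(11) + (3 + 3*exp(-2*I*pi/5) + exp(-4*I*pi/5) + 2*exp(4*I*pi/5) + 2*exp(2*I*pi/5)) + (3 + 2*exp(-2*I*pi/5) + 3*exp(-4*I*pi/5) + exp(2*I*pi/5) + 2*exp(4*I*pi/5)) + (3 + 2*exp(-4*I*pi/5) + exp(-2*I*pi/5) + 3*exp(4*I*pi/5) + 2*exp(2*I*pi/5)) + (3 + 2*exp(-2*I*pi/5) + 2*exp(-4*I*pi/5) + exp(4*I*pi/5) + 3*exp(2*I*pi/5))] = 15/5 = 3
  <chi_rho, chi_3> = (1/5)[1*(11)*conj(1) + 1*(1 + 2*exp(-2*I*pi/5) + 2*exp(-4*I*pi/5) + 3*exp(4*I*pi/5) + 3*exp(2*I*pi/5))*conj(exp(-4*I*pi/5)) + 1*(1 + 3*exp(-2*I*pi/5) + 2*exp(-4*I*pi/5) + 3*exp(4*I*pi/5) + 2*exp(2*I*pi/5))*conj(exp(2*I*pi/5)) + 1*(1 + 2*exp(-2*I*pi/5) + 3*exp(-4*I*pi/5) + 2*exp(4*I*pi/5) + 3*exp(2*I*pi/5))*conj(exp(-2*I*pi/5)) + 1*(1 + 3*exp(-2*I*pi/5) + 3*exp(-4*I*pi/5) + 2*exp(4*I*pi/5) + 2*exp(2*I*pi/5))*conj(exp(4*I*pi/5))]
      = (1/5)[(11) + (2 + 3*exp(-2*I*pi/5) + 3*exp(-4*I*pi/5) + exp(4*I*pi/5) + 2*exp(2*I*pi/5)) + (2 + 3*exp(-4*I*pi/5) + exp(-2*I*pi/5) + 2*exp(4*I*pi/5) + 3*exp(2*I*pi/5)) + (2 + 3*exp(-2*I*pi/5) + 2*exp(-4*I*pi/5) + exp(2*I*pi/5) + 3*exp(4*I*pi/5)) + (2 + 2*exp(-2*I*pi/5) + exp(-4*I*pi/5) + 3*exp(4*I*pi/5) + 3*exp(2*I*pi/5))] = 10/5 = 2
  <chi_rho, chi_4> = (1/5)[1*(11)*conj(1) + 1*(1 + 2*exp(-2*I*pi/5) + 2*exp(-4*I*pi/5) + 3*exp(4*I*pi/5) + 3*exp(2*I*pi/5))*conj(exp(-2*I*pi/5)) + 1*(1 + 3*exp(-2*I*pi/5) + 2*exp(-4*I*pi/5) + 3*exp(4*I*pi/5) + 2*exp(2*I*pi/5))*conj(exp(-4*I*pi/5)) + 1*(1 + 2*exp(-2*I*pi/5) + 3*exp(-4*I*pi/5) + 2*exp(4*I*pi/5) + 3*exp(2*I*pi/5))*conj(exp(4*I*pi/5)) + 1*(1 + 3*exp(-2*I*pi/5) + 3*exp(-4*I*pi/5) + 2*exp(4*I*pi/5) + 2*exp(2*I*pi/5))*conj(exp(2*I*pi/5))]
      = (1/5)[(11) + (2 + 2*exp(-2*I*pi/5) + 3*exp(-4*I*pi/5) + exp(2*I*pi/5) + 3*exp(4*I*pi/5)) + (2 + 3*exp(-2*I*pi/5) + 2*exp(-4*I*pi/5) + exp(4*I*pi/5) + 3*exp(2*I*pi/5)) + (2 + 3*exp(-2*I*pi/5) + exp(-4*I*pi/5) + 2*exp(4*I*pi/5) + 3*exp(2*I*pi/5)) + (2 + 3*exp(-4*I*pi/5) + exp(-2*I*pi/5) + 3*exp(4*I*pi/5) + 2*exp(2*I*pi/5))] = 10/5 = 2
(Exp terms are combined using exp(i*s)*conj(exp(i*t)) = exp(i*(s-t)), and sums of them are collapsed using the identity that for every m > 1 the m distinct m-th roots of unity sum to 0, e.g. 1 + exp(2*I*pi/3) + exp(-2*I*pi/3) = 0.)
Dimension check: dim(rho) = sum (mult * dim) = 1*1 + 3*1 + 3*1 + 2*1 + 2*1 = 11 = chi_rho(e) = 11.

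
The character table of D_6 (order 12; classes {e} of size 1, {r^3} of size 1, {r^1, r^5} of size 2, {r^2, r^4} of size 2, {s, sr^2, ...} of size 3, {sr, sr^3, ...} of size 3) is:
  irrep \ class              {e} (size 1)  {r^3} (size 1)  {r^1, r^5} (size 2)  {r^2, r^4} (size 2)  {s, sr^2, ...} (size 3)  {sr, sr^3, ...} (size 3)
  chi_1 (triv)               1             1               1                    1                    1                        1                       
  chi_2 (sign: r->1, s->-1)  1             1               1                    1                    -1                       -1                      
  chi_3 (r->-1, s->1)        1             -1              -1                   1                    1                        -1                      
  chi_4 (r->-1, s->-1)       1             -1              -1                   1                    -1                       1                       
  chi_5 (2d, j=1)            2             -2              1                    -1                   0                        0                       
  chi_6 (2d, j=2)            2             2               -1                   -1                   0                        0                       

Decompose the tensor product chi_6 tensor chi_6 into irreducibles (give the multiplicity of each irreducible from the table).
chi_6 tensor chi_6 = chi_1 + chi_2 + chi_6 (all other irreducibles have multiplicity 0).

Justification: The character of a tensor product is the pointwise product (chi_6 * chi_6)(C) = chi_6(C) * chi_6(C):
  {e}: (2)*(2), {r^3}: (2)*(2), {r^1, r^5}: (-1)*(-1), {r^2, r^4}: (-1)*(-1), {s, sr^2, ...}: (0)*(0), {sr, sr^3, ...}: (0)*(0)
so (chi_6 * chi_6) takes values
  {e} -> 4, {r^3} -> 4, {r^1, r^5} -> 1, {r^2, r^4} -> 1, {s, sr^2, ...} -> 0, {sr, sr^3, ...} -> 0.
Now take the inner product of this character with each irreducible chi from the table, <chi_6*chi_6, chi> = (1/12) sum_C |C| (chi_6*chi_6)(C) conj(chi(C)):
  <chi_6*chi_6, chi_1> = (1/12)[1*(4)*conj(1) + 1*(4)*conj(1) + 2*(1)*conj(1) + 2*(1)*conj(1) + 3*(0)*conj(1) + 3*(0)*conj(1)]
      = (1/12)[(4) + (4) + (2) + (2) + (0) + (0)] = 12/12 = 1
  <chi_6*chi_6, chi_2> = (1/12)[1*(4)*conj(1) + 1*(4)*conj(1) + 2*(1)*conj(1) + 2*(1)*conj(1) + 3*(0)*conj(-1) + 3*(0)*conj(-1)]
      = (1/12)[(4) + (4) + (2) + (2) + (0) + (0)] = 12/12 = 1
  <chi_6*chi_6, chi_3> = (1/12)[1*(4)*conj(1) + 1*(4)*conj(-1) + 2*(1)*conj(-1) + 2*(1)*conj(1) + 3*(0)*conj(1) + 3*(0)*conj(-1)]
      = (1/12)[(4) + (-4) + (-2) + (2) + (0) + (0)] = 0/12 = 0
  <chi_6*chi_6, chi_4> = (1/12)[1*(4)*conj(1) + 1*(4)*conj(-1) + 2*(1)*conj(-1) + 2*(1)*conj(1) + 3*(0)*conj(-1) + 3*(0)*conj(1)]
      = (1/12)[(4) + (-4) + (-2) + (2) + (0) + (0)] = 0/12 = 0
  <chi_6*chi_6, chi_5> = (1/12)[1*(4)*conj(2) + 1*(4)*conj(-2) + 2*(1)*conj(1) + 2*(1)*conj(-1) + 3*(0)*conj(0) + 3*(0)*conj(0)]
      = (1/12)[(8) + (-8) + (2) + (-2) + (0) + (0)] = 0/12 = 0
  <chi_6*chi_6, chi_6> = (1/12)[1*(4)*conj(2) + 1*(4)*conj(2) + 2*(1)*conj(-1) + 2*(1)*conj(-1) + 3*(0)*conj(0) + 3*(0)*conj(0)]
      = (1/12)[(8) + (8) + (-2) + (-2) + (0) + (0)] = 12/12 = 1
Hence the multiplicities are chi_1: 1, chi_2: 1, chi_6: 1. Dimension check: dim(chi_6)*dim(chi_6) = 2*2 = 4 and sum (mult * dim) = 1*1 + 1*1 + 1*2 = 4.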